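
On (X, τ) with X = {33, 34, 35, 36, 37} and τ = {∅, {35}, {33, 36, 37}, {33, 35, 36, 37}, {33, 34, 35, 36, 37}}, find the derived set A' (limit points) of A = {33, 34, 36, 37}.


A' = {33, 34, 36, 37}

For each x ∈ X, list the open sets U ∈ τ with x ∈ U, then check whether U ∩ (A ∖ {x}) ≠ ∅ for every such U.
  x = 33: opens ∋ x are {33, 36, 37}, {33, 35, 36, 37}, {33, 34, 35, 36, 37}; each meets A ∖ {33}, so x IS a limit point.
  x = 34: opens ∋ x are {33, 34, 35, 36, 37}; each meets A ∖ {34}, so x IS a limit point.
  x = 35: open {35} ∋ x has {35} ∩ (A ∖ {35}) = ∅, so x is NOT a limit point.
  x = 36: opens ∋ x are {33, 36, 37}, {33, 35, 36, 37}, {33, 34, 35, 36, 37}; each meets A ∖ {36}, so x IS a limit point.
  x = 37: opens ∋ x are {33, 36, 37}, {33, 35, 36, 37}, {33, 34, 35, 36, 37}; each meets A ∖ {37}, so x IS a limit point.
Collecting: A' = {33, 34, 36, 37}.


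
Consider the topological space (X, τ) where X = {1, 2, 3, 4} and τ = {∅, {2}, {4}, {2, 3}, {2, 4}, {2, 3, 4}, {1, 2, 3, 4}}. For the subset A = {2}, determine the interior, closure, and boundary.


int(A) = {2}, cl(A) = {1, 2, 3}, ∂A = {1, 3}.

Closed sets in (X, τ) are complements of opens:
  closed(X, τ) = {∅, {1}, {1, 3}, {1, 4}, {1, 2, 3}, {1, 3, 4}, {1, 2, 3, 4}}.
int(A) = ⋃ {U ∈ τ : U ⊆ A}. Opens contained in A: ∅, {2}.
Taking the union of these: int(A) = {2}.
cl(A) = ⋂ {C closed : A ⊆ C}. Closed sets containing A: {1, 2, 3}, {1, 2, 3, 4}.
Intersecting these: cl(A) = {1, 2, 3}.
∂A = cl(A) ∖ int(A) = {1, 2, 3} ∖ {2} = {1, 3}.


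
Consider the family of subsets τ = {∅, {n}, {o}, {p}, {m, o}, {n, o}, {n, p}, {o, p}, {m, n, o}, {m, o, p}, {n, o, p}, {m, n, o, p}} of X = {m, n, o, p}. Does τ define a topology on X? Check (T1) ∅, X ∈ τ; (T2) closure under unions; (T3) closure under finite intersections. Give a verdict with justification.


τ IS a topology on X.

Axiom (T1): ∅ ∈ τ? Yes; X ∈ τ? Yes.
Axiom (T2/T3): check pairwise unions and intersections of members of τ.
All pairwise intersections and unions checked — each lies in τ. Therefore τ satisfies (T1), (T2), (T3): it IS a topology on X.


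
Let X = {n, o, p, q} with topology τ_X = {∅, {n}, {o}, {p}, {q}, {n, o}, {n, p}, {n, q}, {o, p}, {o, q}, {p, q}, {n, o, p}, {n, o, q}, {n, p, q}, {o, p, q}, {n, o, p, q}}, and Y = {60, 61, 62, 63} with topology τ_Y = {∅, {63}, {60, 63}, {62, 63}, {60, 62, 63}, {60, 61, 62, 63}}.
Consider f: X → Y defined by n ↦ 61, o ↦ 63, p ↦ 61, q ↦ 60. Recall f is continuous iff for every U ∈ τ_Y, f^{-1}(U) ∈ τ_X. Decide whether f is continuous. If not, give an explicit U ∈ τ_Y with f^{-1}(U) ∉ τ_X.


f IS continuous.

Compute f^{-1}(U) for each U ∈ τ_Y:
  U = ∅: f^{-1}(U) = ∅ ∈ τ_X ✓.
  U = {63}: f^{-1}(U) = {o} ∈ τ_X ✓.
  U = {60, 63}: f^{-1}(U) = {o, q} ∈ τ_X ✓.
  U = {62, 63}: f^{-1}(U) = {o} ∈ τ_X ✓.
  U = {60, 62, 63}: f^{-1}(U) = {o, q} ∈ τ_X ✓.
  U = {60, 61, 62, 63}: f^{-1}(U) = {n, o, p, q} ∈ τ_X ✓.
Every preimage lies in τ_X, so f IS continuous.


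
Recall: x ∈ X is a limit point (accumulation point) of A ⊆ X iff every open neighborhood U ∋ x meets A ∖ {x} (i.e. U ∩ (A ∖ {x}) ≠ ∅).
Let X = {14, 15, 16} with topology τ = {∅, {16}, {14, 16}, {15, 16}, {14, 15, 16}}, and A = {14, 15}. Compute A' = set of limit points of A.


A' = ∅

For each x ∈ X, list the open sets U ∈ τ with x ∈ U, then check whether U ∩ (A ∖ {x}) ≠ ∅ for every such U.
  x = 14: open {14, 16} ∋ x has {14, 16} ∩ (A ∖ {14}) = ∅, so x is NOT a limit point.
  x = 15: open {15, 16} ∋ x has {15, 16} ∩ (A ∖ {15}) = ∅, so x is NOT a limit point.
  x = 16: open {16} ∋ x has {16} ∩ (A ∖ {16}) = ∅, so x is NOT a limit point.
Collecting: A' = ∅.


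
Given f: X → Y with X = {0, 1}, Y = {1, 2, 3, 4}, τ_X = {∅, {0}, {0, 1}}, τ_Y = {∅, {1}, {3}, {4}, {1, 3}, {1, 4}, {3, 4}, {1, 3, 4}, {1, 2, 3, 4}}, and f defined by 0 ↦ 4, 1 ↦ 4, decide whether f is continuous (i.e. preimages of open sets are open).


f IS continuous.

Compute f^{-1}(U) for each U ∈ τ_Y:
  U = ∅: f^{-1}(U) = ∅ ∈ τ_X ✓.
  U = {1}: f^{-1}(U) = ∅ ∈ τ_X ✓.
  U = {3}: f^{-1}(U) = ∅ ∈ τ_X ✓.
  U = {4}: f^{-1}(U) = {0, 1} ∈ τ_X ✓.
  U = {1, 3}: f^{-1}(U) = ∅ ∈ τ_X ✓.
  U = {1, 4}: f^{-1}(U) = {0, 1} ∈ τ_X ✓.
  U = {3, 4}: f^{-1}(U) = {0, 1} ∈ τ_X ✓.
  U = {1, 3, 4}: f^{-1}(U) = {0, 1} ∈ τ_X ✓.
  U = {1, 2, 3, 4}: f^{-1}(U) = {0, 1} ∈ τ_X ✓.
Every preimage lies in τ_X, so f IS continuous.


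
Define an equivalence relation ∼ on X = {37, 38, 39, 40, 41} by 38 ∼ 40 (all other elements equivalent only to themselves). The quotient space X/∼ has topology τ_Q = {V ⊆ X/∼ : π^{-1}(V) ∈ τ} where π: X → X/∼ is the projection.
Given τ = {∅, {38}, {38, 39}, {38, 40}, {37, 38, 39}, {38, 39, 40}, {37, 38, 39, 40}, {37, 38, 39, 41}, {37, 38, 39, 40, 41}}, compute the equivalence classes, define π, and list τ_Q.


X/∼ = {[37], [38=40], [39], [41]}; |τ_Q| = 5.

Equivalence classes: [37], [38=40], [39], [41].
Quotient map π: X → X/∼ sends 37 ↦ [37], 38 ↦ [38=40], 39 ↦ [39], 40 ↦ [38=40], 41 ↦ [41].
For each subset V ⊆ X/∼, compute π^{-1}(V) ⊆ X and check whether π^{-1}(V) ∈ τ. V is open in τ_Q iff π^{-1}(V) ∈ τ.
  V = {}: π^{-1}(V) = ∅ ∈ τ ✓.
  V = {[37]}: π^{-1}(V) = {37} ∉ τ ✗.
  V = {[38=40]}: π^{-1}(V) = {38, 40} ∈ τ ✓.
  V = {[37], [38=40]}: π^{-1}(V) = {37, 38, 40} ∉ τ ✗.
  V = {[39]}: π^{-1}(V) = {39} ∉ τ ✗.
  V = {[37], [39]}: π^{-1}(V) = {37, 39} ∉ τ ✗.
  V = {[38=40], [39]}: π^{-1}(V) = {38, 39, 40} ∈ τ ✓.
  V = {[37], [38=40], [39]}: π^{-1}(V) = {37, 38, 39, 40} ∈ τ ✓.
  V = {[41]}: π^{-1}(V) = {41} ∉ τ ✗.
  V = {[37], [41]}: π^{-1}(V) = {37, 41} ∉ τ ✗.
  V = {[38=40], [41]}: π^{-1}(V) = {38, 40, 41} ∉ τ ✗.
  V = {[37], [38=40], [41]}: π^{-1}(V) = {37, 38, 40, 41} ∉ τ ✗.
  V = {[39], [41]}: π^{-1}(V) = {39, 41} ∉ τ ✗.
  V = {[37], [39], [41]}: π^{-1}(V) = {37, 39, 41} ∉ τ ✗.
  V = {[38=40], [39], [41]}: π^{-1}(V) = {38, 39, 40, 41} ∉ τ ✗.
  V = {[37], [38=40], [39], [41]}: π^{-1}(V) = {37, 38, 39, 40, 41} ∈ τ ✓.
Open sets in the quotient: τ_Q = {{}, {[38=40]}, {[38=40], [39]}, {[37], [38=40], [39]}, {[37], [38=40], [39], [41]}} (5 elements).


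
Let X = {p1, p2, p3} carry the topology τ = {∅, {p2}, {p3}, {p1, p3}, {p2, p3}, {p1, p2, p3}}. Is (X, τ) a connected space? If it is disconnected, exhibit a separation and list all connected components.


(X, τ) is disconnected; components = [{p2}, {p1, p3}].

Find clopen sets (U ∈ τ with X ∖ U ∈ τ):
  U = ∅, X ∖ U = {p1, p2, p3} — both open, so U is clopen.
  U = {p2}, X ∖ U = {p1, p3} — both open, so U is clopen.
  U = {p1, p3}, X ∖ U = {p2} — both open, so U is clopen.
  U = {p1, p2, p3}, X ∖ U = ∅ — both open, so U is clopen.
Nontrivial clopen(s) exist: e.g. {p2}. So (X, τ) is disconnected.
Compute connected components by grouping points that agree on all clopens:
  component: {p2}
  component: {p1, p3}


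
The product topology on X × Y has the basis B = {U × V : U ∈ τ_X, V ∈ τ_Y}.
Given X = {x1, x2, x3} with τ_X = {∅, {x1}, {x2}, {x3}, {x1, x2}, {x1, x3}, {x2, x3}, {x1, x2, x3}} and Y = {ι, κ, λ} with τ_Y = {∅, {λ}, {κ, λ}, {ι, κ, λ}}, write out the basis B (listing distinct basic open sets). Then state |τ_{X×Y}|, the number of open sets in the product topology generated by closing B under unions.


Basis B = {∅ × ∅, {x1} × {λ}, {x2} × {λ}, {x3} × {λ}, {x1} × {κ, λ}, {x1, x2} × {λ}, {x1, x3} × {λ}, {x2} × {κ, λ}, {x2, x3} × {λ}, {x3} × {κ, λ}, {x1} × {ι, κ, λ}, {x1, x2, x3} × {λ}, {x2} × {ι, κ, λ}, {x3} × {ι, κ, λ}, {x1, x2} × {κ, λ}, {x1, x3} × {κ, λ}, {x2, x3} × {κ, λ}, {x1, x2} × {ι, κ, λ}, {x1, x3} × {ι, κ, λ}, {x1, x2, x3} × {κ, λ}, {x2, x3} × {ι, κ, λ}, {x1, x2, x3} × {ι, κ, λ}}; |τ_{X×Y}| = 64.

Enumerate products U × V with U ∈ τ_X, V ∈ τ_Y (deduplicated):
  ∅ × ∅ = {} (∅)
  {x1} × {λ} = {(x1,λ)}
  {x2} × {λ} = {(x2,λ)}
  {x3} × {λ} = {(x3,λ)}
  {x1} × {κ, λ} = {(x1,κ), (x1,λ)}
  {x1, x2} × {λ} = {(x1,λ), (x2,λ)}
  {x1, x3} × {λ} = {(x1,λ), (x3,λ)}
  {x2} × {κ, λ} = {(x2,κ), (x2,λ)}
  {x2, x3} × {λ} = {(x2,λ), (x3,λ)}
  {x3} × {κ, λ} = {(x3,κ), (x3,λ)}
  {x1} × {ι, κ, λ} = {(x1,ι), (x1,κ), (x1,λ)}
  {x1, x2, x3} × {λ} = {(x1,λ), (x2,λ), (x3,λ)}
  {x2} × {ι, κ, λ} = {(x2,ι), (x2,κ), (x2,λ)}
  {x3} × {ι, κ, λ} = {(x3,ι), (x3,κ), (x3,λ)}
  {x1, x2} × {κ, λ} = {(x1,κ), (x1,λ), (x2,κ), (x2,λ)}
  {x1, x3} × {κ, λ} = {(x1,κ), (x1,λ), (x3,κ), (x3,λ)}
  {x2, x3} × {κ, λ} = {(x2,κ), (x2,λ), (x3,κ), (x3,λ)}
  {x1, x2} × {ι, κ, λ} = {(x1,ι), (x1,κ), (x1,λ), (x2,ι), (x2,κ), (x2,λ)}
  {x1, x3} × {ι, κ, λ} = {(x1,ι), (x1,κ), (x1,λ), (x3,ι), (x3,κ), (x3,λ)}
  {x1, x2, x3} × {κ, λ} = {(x1,κ), (x1,λ), (x2,κ), (x2,λ), (x3,κ), (x3,λ)}
  {x2, x3} × {ι, κ, λ} = {(x2,ι), (x2,κ), (x2,λ), (x3,ι), (x3,κ), (x3,λ)}
  {x1, x2, x3} × {ι, κ, λ} = {(x1,ι), (x1,κ), (x1,λ), (x2,ι), (x2,κ), (x2,λ), (x3,ι), (x3,κ), (x3,λ)}
These 22 distinct sets form the basis B.
Close under arbitrary unions to get τ_{X×Y}; counting gives |τ_{X×Y}| = 64.


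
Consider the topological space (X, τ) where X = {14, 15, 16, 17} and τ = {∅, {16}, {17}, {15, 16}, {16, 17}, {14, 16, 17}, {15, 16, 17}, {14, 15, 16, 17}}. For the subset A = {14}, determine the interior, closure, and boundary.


int(A) = ∅, cl(A) = {14}, ∂A = {14}.

Closed sets in (X, τ) are complements of opens:
  closed(X, τ) = {∅, {14}, {15}, {14, 15}, {14, 17}, {14, 15, 16}, {14, 15, 17}, {14, 15, 16, 17}}.
int(A) = ⋃ {U ∈ τ : U ⊆ A}. Opens contained in A: ∅.
Taking the union of these: int(A) = ∅.
cl(A) = ⋂ {C closed : A ⊆ C}. Closed sets containing A: {14}, {14, 15}, {14, 17}, {14, 15, 16}, {14, 15, 17}, {14, 15, 16, 17}.
Intersecting these: cl(A) = {14}.
∂A = cl(A) ∖ int(A) = {14} ∖ ∅ = {14}.


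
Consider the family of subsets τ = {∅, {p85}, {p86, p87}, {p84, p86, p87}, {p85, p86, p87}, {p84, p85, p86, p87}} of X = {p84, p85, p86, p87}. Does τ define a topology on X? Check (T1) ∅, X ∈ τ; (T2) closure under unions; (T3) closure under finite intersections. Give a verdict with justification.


τ IS a topology on X.

Axiom (T1): ∅ ∈ τ? Yes; X ∈ τ? Yes.
Axiom (T2/T3): check pairwise unions and intersections of members of τ.
All pairwise intersections and unions checked — each lies in τ. Therefore τ satisfies (T1), (T2), (T3): it IS a topology on X.


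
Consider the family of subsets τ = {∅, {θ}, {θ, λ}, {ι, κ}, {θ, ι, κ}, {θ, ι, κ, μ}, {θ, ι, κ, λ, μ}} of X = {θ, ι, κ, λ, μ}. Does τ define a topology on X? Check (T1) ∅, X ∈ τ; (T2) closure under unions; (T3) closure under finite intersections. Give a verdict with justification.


τ is NOT a topology on X.

Axiom (T1): ∅ ∈ τ? Yes; X ∈ τ? Yes.
Axiom (T2/T3): check pairwise unions and intersections of members of τ.
Counterexample for (T2): {θ, λ} ∪ {ι, κ} = {θ, ι, κ, λ} ∉ τ. Therefore τ is NOT a topology.


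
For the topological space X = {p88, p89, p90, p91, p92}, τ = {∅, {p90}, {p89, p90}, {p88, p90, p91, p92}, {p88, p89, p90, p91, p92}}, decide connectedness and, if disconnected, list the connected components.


(X, τ) is connected.

Find clopen sets (U ∈ τ with X ∖ U ∈ τ):
  U = ∅, X ∖ U = {p88, p89, p90, p91, p92} — both open, so U is clopen.
  U = {p88, p89, p90, p91, p92}, X ∖ U = ∅ — both open, so U is clopen.
Only trivial clopens (∅ and X) exist, so (X, τ) is connected.
Compute connected components by grouping points that agree on all clopens:
  component: {p88, p89, p90, p91, p92}


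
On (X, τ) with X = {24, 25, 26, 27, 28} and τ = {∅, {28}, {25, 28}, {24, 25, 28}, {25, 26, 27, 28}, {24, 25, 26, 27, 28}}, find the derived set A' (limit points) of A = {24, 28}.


A' = {24, 25, 26, 27}

For each x ∈ X, list the open sets U ∈ τ with x ∈ U, then check whether U ∩ (A ∖ {x}) ≠ ∅ for every such U.
  x = 24: opens ∋ x are {24, 25, 28}, {24, 25, 26, 27, 28}; each meets A ∖ {24}, so x IS a limit point.
  x = 25: opens ∋ x are {25, 28}, {24, 25, 28}, {25, 26, 27, 28}, {24, 25, 26, 27, 28}; each meets A ∖ {25}, so x IS a limit point.
  x = 26: opens ∋ x are {25, 26, 27, 28}, {24, 25, 26, 27, 28}; each meets A ∖ {26}, so x IS a limit point.
  x = 27: opens ∋ x are {25, 26, 27, 28}, {24, 25, 26, 27, 28}; each meets A ∖ {27}, so x IS a limit point.
  x = 28: open {28} ∋ x has {28} ∩ (A ∖ {28}) = ∅, so x is NOT a limit point.
Collecting: A' = {24, 25, 26, 27}.


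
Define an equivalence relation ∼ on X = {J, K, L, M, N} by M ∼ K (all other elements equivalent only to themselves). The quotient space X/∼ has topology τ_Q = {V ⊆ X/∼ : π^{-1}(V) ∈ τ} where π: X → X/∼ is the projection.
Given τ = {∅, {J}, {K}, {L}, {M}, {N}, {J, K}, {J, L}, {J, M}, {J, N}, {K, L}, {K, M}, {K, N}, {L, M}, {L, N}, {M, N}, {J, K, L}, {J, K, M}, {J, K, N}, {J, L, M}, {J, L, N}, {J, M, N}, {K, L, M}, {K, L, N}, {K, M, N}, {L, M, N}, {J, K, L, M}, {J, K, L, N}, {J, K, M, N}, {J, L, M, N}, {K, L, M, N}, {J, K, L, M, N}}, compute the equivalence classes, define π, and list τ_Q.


X/∼ = {[J], [K=M], [L], [N]}; |τ_Q| = 16.

Equivalence classes: [J], [K=M], [L], [N].
Quotient map π: X → X/∼ sends J ↦ [J], K ↦ [K=M], L ↦ [L], M ↦ [K=M], N ↦ [N].
For each subset V ⊆ X/∼, compute π^{-1}(V) ⊆ X and check whether π^{-1}(V) ∈ τ. V is open in τ_Q iff π^{-1}(V) ∈ τ.
  V = {}: π^{-1}(V) = ∅ ∈ τ ✓.
  V = {[J]}: π^{-1}(V) = {J} ∈ τ ✓.
  V = {[K=M]}: π^{-1}(V) = {K, M} ∈ τ ✓.
  V = {[J], [K=M]}: π^{-1}(V) = {J, K, M} ∈ τ ✓.
  V = {[L]}: π^{-1}(V) = {L} ∈ τ ✓.
  V = {[J], [L]}: π^{-1}(V) = {J, L} ∈ τ ✓.
  V = {[K=M], [L]}: π^{-1}(V) = {K, L, M} ∈ τ ✓.
  V = {[J], [K=M], [L]}: π^{-1}(V) = {J, K, L, M} ∈ τ ✓.
  V = {[N]}: π^{-1}(V) = {N} ∈ τ ✓.
  V = {[J], [N]}: π^{-1}(V) = {J, N} ∈ τ ✓.
  V = {[K=M], [N]}: π^{-1}(V) = {K, M, N} ∈ τ ✓.
  V = {[J], [K=M], [N]}: π^{-1}(V) = {J, K, M, N} ∈ τ ✓.
  V = {[L], [N]}: π^{-1}(V) = {L, N} ∈ τ ✓.
  V = {[J], [L], [N]}: π^{-1}(V) = {J, L, N} ∈ τ ✓.
  V = {[K=M], [L], [N]}: π^{-1}(V) = {K, L, M, N} ∈ τ ✓.
  V = {[J], [K=M], [L], [N]}: π^{-1}(V) = {J, K, L, M, N} ∈ τ ✓.
Open sets in the quotient: τ_Q = {{}, {[J]}, {[K=M]}, {[J], [K=M]}, {[L]}, {[J], [L]}, {[K=M], [L]}, {[J], [K=M], [L]}, {[N]}, {[J], [N]}, {[K=M], [N]}, {[J], [K=M], [N]}, {[L], [N]}, {[J], [L], [N]}, {[K=M], [L], [N]}, {[J], [K=M], [L], [N]}} (16 elements).


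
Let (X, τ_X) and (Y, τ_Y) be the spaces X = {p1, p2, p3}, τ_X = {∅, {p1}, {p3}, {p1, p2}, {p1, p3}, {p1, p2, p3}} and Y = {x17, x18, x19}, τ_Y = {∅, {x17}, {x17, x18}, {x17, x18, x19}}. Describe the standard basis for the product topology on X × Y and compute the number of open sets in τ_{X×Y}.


Basis B = {∅ × ∅, {p1} × {x17}, {p3} × {x17}, {p1} × {x17, x18}, {p1, p2} × {x17}, {p1, p3} × {x17}, {p3} × {x17, x18}, {p1} × {x17, x18, x19}, {p1, p2, p3} × {x17}, {p3} × {x17, x18, x19}, {p1, p2} × {x17, x18}, {p1, p3} × {x17, x18}, {p1, p2} × {x17, x18, x19}, {p1, p3} × {x17, x18, x19}, {p1, p2, p3} × {x17, x18}, {p1, p2, p3} × {x17, x18, x19}}; |τ_{X×Y}| = 40.

Enumerate products U × V with U ∈ τ_X, V ∈ τ_Y (deduplicated):
  ∅ × ∅ = {} (∅)
  {p1} × {x17} = {(p1,x17)}
  {p3} × {x17} = {(p3,x17)}
  {p1} × {x17, x18} = {(p1,x17), (p1,x18)}
  {p1, p2} × {x17} = {(p1,x17), (p2,x17)}
  {p1, p3} × {x17} = {(p1,x17), (p3,x17)}
  {p3} × {x17, x18} = {(p3,x17), (p3,x18)}
  {p1} × {x17, x18, x19} = {(p1,x17), (p1,x18), (p1,x19)}
  {p1, p2, p3} × {x17} = {(p1,x17), (p2,x17), (p3,x17)}
  {p3} × {x17, x18, x19} = {(p3,x17), (p3,x18), (p3,x19)}
  {p1, p2} × {x17, x18} = {(p1,x17), (p1,x18), (p2,x17), (p2,x18)}
  {p1, p3} × {x17, x18} = {(p1,x17), (p1,x18), (p3,x17), (p3,x18)}
  {p1, p2} × {x17, x18, x19} = {(p1,x17), (p1,x18), (p1,x19), (p2,x17), (p2,x18), (p2,x19)}
  {p1, p3} × {x17, x18, x19} = {(p1,x17), (p1,x18), (p1,x19), (p3,x17), (p3,x18), (p3,x19)}
  {p1, p2, p3} × {x17, x18} = {(p1,x17), (p1,x18), (p2,x17), (p2,x18), (p3,x17), (p3,x18)}
  {p1, p2, p3} × {x17, x18, x19} = {(p1,x17), (p1,x18), (p1,x19), (p2,x17), (p2,x18), (p2,x19), (p3,x17), (p3,x18), (p3,x19)}
These 16 distinct sets form the basis B.
Close under arbitrary unions to get τ_{X×Y}; counting gives |τ_{X×Y}| = 40.


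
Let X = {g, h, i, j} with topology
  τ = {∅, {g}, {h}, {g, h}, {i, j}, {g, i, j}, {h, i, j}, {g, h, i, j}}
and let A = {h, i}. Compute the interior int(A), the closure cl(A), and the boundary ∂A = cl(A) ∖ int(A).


int(A) = {h}, cl(A) = {h, i, j}, ∂A = {i, j}.

Closed sets in (X, τ) are complements of opens:
  closed(X, τ) = {∅, {g}, {h}, {g, h}, {i, j}, {g, i, j}, {h, i, j}, {g, h, i, j}}.
int(A) = ⋃ {U ∈ τ : U ⊆ A}. Opens contained in A: ∅, {h}.
Taking the union of these: int(A) = {h}.
cl(A) = ⋂ {C closed : A ⊆ C}. Closed sets containing A: {h, i, j}, {g, h, i, j}.
Intersecting these: cl(A) = {h, i, j}.
∂A = cl(A) ∖ int(A) = {h, i, j} ∖ {h} = {i, j}.


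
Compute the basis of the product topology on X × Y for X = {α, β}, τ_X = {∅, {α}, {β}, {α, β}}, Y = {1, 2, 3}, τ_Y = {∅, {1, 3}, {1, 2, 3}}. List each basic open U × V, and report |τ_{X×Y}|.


Basis B = {∅ × ∅, {α} × {1, 3}, {β} × {1, 3}, {α} × {1, 2, 3}, {β} × {1, 2, 3}, {α, β} × {1, 3}, {α, β} × {1, 2, 3}}; |τ_{X×Y}| = 9.

Enumerate products U × V with U ∈ τ_X, V ∈ τ_Y (deduplicated):
  ∅ × ∅ = {} (∅)
  {α} × {1, 3} = {(α,1), (α,3)}
  {β} × {1, 3} = {(β,1), (β,3)}
  {α} × {1, 2, 3} = {(α,1), (α,2), (α,3)}
  {β} × {1, 2, 3} = {(β,1), (β,2), (β,3)}
  {α, β} × {1, 3} = {(α,1), (α,3), (β,1), (β,3)}
  {α, β} × {1, 2, 3} = {(α,1), (α,2), (α,3), (β,1), (β,2), (β,3)}
These 7 distinct sets form the basis B.
Close under arbitrary unions to get τ_{X×Y}; counting gives |τ_{X×Y}| = 9.


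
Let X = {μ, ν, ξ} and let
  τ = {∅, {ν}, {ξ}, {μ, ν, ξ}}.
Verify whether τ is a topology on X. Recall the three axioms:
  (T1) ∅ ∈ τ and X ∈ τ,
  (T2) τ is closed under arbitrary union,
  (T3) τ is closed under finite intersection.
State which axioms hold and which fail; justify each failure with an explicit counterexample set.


τ is NOT a topology on X.

Axiom (T1): ∅ ∈ τ? Yes; X ∈ τ? Yes.
Axiom (T2/T3): check pairwise unions and intersections of members of τ.
Counterexample for (T2): {ν} ∪ {ξ} = {ν, ξ} ∉ τ. Therefore τ is NOT a topology.


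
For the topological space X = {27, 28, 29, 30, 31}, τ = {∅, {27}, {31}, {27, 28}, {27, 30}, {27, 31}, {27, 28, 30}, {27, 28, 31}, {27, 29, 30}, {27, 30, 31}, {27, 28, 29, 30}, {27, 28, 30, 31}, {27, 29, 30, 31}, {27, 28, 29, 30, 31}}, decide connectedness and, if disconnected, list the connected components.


(X, τ) is disconnected; components = [{31}, {27, 28, 29, 30}].

Find clopen sets (U ∈ τ with X ∖ U ∈ τ):
  U = ∅, X ∖ U = {27, 28, 29, 30, 31} — both open, so U is clopen.
  U = {31}, X ∖ U = {27, 28, 29, 30} — both open, so U is clopen.
  U = {27, 28, 29, 30}, X ∖ U = {31} — both open, so U is clopen.
  U = {27, 28, 29, 30, 31}, X ∖ U = ∅ — both open, so U is clopen.
Nontrivial clopen(s) exist: e.g. {27, 28, 29, 30}. So (X, τ) is disconnected.
Compute connected components by grouping points that agree on all clopens:
  component: {31}
  component: {27, 28, 29, 30}


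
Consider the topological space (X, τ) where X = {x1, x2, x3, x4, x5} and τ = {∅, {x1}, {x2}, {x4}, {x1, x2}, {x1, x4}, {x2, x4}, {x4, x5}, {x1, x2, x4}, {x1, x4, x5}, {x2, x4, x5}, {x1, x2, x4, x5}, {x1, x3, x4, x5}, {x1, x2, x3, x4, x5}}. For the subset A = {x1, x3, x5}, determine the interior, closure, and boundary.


int(A) = {x1}, cl(A) = {x1, x3, x5}, ∂A = {x3, x5}.

Closed sets in (X, τ) are complements of opens:
  closed(X, τ) = {∅, {x2}, {x3}, {x1, x3}, {x2, x3}, {x3, x5}, {x1, x2, x3}, {x1, x3, x5}, {x2, x3, x5}, {x3, x4, x5}, {x1, x2, x3, x5}, {x1, x3, x4, x5}, {x2, x3, x4, x5}, {x1, x2, x3, x4, x5}}.
int(A) = ⋃ {U ∈ τ : U ⊆ A}. Opens contained in A: ∅, {x1}.
Taking the union of these: int(A) = {x1}.
cl(A) = ⋂ {C closed : A ⊆ C}. Closed sets containing A: {x1, x3, x5}, {x1, x2, x3, x5}, {x1, x3, x4, x5}, {x1, x2, x3, x4, x5}.
Intersecting these: cl(A) = {x1, x3, x5}.
∂A = cl(A) ∖ int(A) = {x1, x3, x5} ∖ {x1} = {x3, x5}.


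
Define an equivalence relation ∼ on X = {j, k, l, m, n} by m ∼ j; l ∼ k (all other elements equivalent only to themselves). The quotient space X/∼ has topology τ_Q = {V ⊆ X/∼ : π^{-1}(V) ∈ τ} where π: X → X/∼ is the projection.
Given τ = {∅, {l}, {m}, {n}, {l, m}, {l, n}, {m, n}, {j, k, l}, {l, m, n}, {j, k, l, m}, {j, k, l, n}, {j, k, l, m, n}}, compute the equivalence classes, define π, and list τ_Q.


X/∼ = {[j=m], [k=l], [n]}; |τ_Q| = 4.

Equivalence classes: [j=m], [k=l], [n].
Quotient map π: X → X/∼ sends j ↦ [j=m], k ↦ [k=l], l ↦ [k=l], m ↦ [j=m], n ↦ [n].
For each subset V ⊆ X/∼, compute π^{-1}(V) ⊆ X and check whether π^{-1}(V) ∈ τ. V is open in τ_Q iff π^{-1}(V) ∈ τ.
  V = {}: π^{-1}(V) = ∅ ∈ τ ✓.
  V = {[j=m]}: π^{-1}(V) = {j, m} ∉ τ ✗.
  V = {[k=l]}: π^{-1}(V) = {k, l} ∉ τ ✗.
  V = {[j=m], [k=l]}: π^{-1}(V) = {j, k, l, m} ∈ τ ✓.
  V = {[n]}: π^{-1}(V) = {n} ∈ τ ✓.
  V = {[j=m], [n]}: π^{-1}(V) = {j, m, n} ∉ τ ✗.
  V = {[k=l], [n]}: π^{-1}(V) = {k, l, n} ∉ τ ✗.
  V = {[j=m], [k=l], [n]}: π^{-1}(V) = {j, k, l, m, n} ∈ τ ✓.
Open sets in the quotient: τ_Q = {{}, {[j=m], [k=l]}, {[n]}, {[j=m], [k=l], [n]}} (4 elements).


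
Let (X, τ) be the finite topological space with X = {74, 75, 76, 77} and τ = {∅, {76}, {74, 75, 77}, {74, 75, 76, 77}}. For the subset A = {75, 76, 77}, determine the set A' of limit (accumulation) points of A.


A' = {74, 75, 77}

For each x ∈ X, list the open sets U ∈ τ with x ∈ U, then check whether U ∩ (A ∖ {x}) ≠ ∅ for every such U.
  x = 74: opens ∋ x are {74, 75, 77}, {74, 75, 76, 77}; each meets A ∖ {74}, so x IS a limit point.
  x = 75: opens ∋ x are {74, 75, 77}, {74, 75, 76, 77}; each meets A ∖ {75}, so x IS a limit point.
  x = 76: open {76} ∋ x has {76} ∩ (A ∖ {76}) = ∅, so x is NOT a limit point.
  x = 77: opens ∋ x are {74, 75, 77}, {74, 75, 76, 77}; each meets A ∖ {77}, so x IS a limit point.
Collecting: A' = {74, 75, 77}.


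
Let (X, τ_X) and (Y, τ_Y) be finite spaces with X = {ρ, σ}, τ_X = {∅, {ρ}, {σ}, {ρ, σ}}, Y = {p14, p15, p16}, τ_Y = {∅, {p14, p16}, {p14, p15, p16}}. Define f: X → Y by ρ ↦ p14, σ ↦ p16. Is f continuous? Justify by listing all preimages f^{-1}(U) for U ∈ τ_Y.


f IS continuous.

Compute f^{-1}(U) for each U ∈ τ_Y:
  U = ∅: f^{-1}(U) = ∅ ∈ τ_X ✓.
  U = {p14, p16}: f^{-1}(U) = {ρ, σ} ∈ τ_X ✓.
  U = {p14, p15, p16}: f^{-1}(U) = {ρ, σ} ∈ τ_X ✓.
Every preimage lies in τ_X, so f IS continuous.


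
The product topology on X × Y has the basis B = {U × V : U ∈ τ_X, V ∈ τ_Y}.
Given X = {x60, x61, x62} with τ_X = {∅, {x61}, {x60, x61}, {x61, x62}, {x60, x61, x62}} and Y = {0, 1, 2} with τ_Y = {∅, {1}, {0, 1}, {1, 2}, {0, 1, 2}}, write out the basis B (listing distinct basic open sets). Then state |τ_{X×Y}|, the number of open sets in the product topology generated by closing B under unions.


Basis B = {∅ × ∅, {x61} × {1}, {x60, x61} × {1}, {x61} × {0, 1}, {x61} × {1, 2}, {x61, x62} × {1}, {x60, x61, x62} × {1}, {x61} × {0, 1, 2}, {x60, x61} × {0, 1}, {x60, x61} × {1, 2}, {x61, x62} × {0, 1}, {x61, x62} × {1, 2}, {x60, x61} × {0, 1, 2}, {x60, x61, x62} × {0, 1}, {x60, x61, x62} × {1, 2}, {x61, x62} × {0, 1, 2}, {x60, x61, x62} × {0, 1, 2}}; |τ_{X×Y}| = 48.

Enumerate products U × V with U ∈ τ_X, V ∈ τ_Y (deduplicated):
  ∅ × ∅ = {} (∅)
  {x61} × {1} = {(x61,1)}
  {x60, x61} × {1} = {(x60,1), (x61,1)}
  {x61} × {0, 1} = {(x61,0), (x61,1)}
  {x61} × {1, 2} = {(x61,1), (x61,2)}
  {x61, x62} × {1} = {(x61,1), (x62,1)}
  {x60, x61, x62} × {1} = {(x60,1), (x61,1), (x62,1)}
  {x61} × {0, 1, 2} = {(x61,0), (x61,1), (x61,2)}
  {x60, x61} × {0, 1} = {(x60,0), (x60,1), (x61,0), (x61,1)}
  {x60, x61} × {1, 2} = {(x60,1), (x60,2), (x61,1), (x61,2)}
  {x61, x62} × {0, 1} = {(x61,0), (x61,1), (x62,0), (x62,1)}
  {x61, x62} × {1, 2} = {(x61,1), (x61,2), (x62,1), (x62,2)}
  {x60, x61} × {0, 1, 2} = {(x60,0), (x60,1), (x60,2), (x61,0), (x61,1), (x61,2)}
  {x60, x61, x62} × {0, 1} = {(x60,0), (x60,1), (x61,0), (x61,1), (x62,0), (x62,1)}
  {x60, x61, x62} × {1, 2} = {(x60,1), (x60,2), (x61,1), (x61,2), (x62,1), (x62,2)}
  {x61, x62} × {0, 1, 2} = {(x61,0), (x61,1), (x61,2), (x62,0), (x62,1), (x62,2)}
  {x60, x61, x62} × {0, 1, 2} = {(x60,0), (x60,1), (x60,2), (x61,0), (x61,1), (x61,2), (x62,0), (x62,1), (x62,2)}
These 17 distinct sets form the basis B.
Close under arbitrary unions to get τ_{X×Y}; counting gives |τ_{X×Y}| = 48.


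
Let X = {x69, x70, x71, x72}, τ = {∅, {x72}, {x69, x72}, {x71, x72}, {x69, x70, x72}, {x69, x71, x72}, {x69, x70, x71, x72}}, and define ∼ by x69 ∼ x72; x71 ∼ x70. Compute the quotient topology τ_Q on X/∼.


X/∼ = {[x69=x72], [x70=x71]}; |τ_Q| = 3.

Equivalence classes: [x69=x72], [x70=x71].
Quotient map π: X → X/∼ sends x69 ↦ [x69=x72], x70 ↦ [x70=x71], x71 ↦ [x70=x71], x72 ↦ [x69=x72].
For each subset V ⊆ X/∼, compute π^{-1}(V) ⊆ X and check whether π^{-1}(V) ∈ τ. V is open in τ_Q iff π^{-1}(V) ∈ τ.
  V = {}: π^{-1}(V) = ∅ ∈ τ ✓.
  V = {[x69=x72]}: π^{-1}(V) = {x69, x72} ∈ τ ✓.
  V = {[x70=x71]}: π^{-1}(V) = {x70, x71} ∉ τ ✗.
  V = {[x69=x72], [x70=x71]}: π^{-1}(V) = {x69, x70, x71, x72} ∈ τ ✓.
Open sets in the quotient: τ_Q = {{}, {[x69=x72]}, {[x69=x72], [x70=x71]}} (3 elements).


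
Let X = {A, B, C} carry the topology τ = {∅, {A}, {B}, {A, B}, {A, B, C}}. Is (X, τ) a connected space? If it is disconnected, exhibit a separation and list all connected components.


(X, τ) is connected.

Find clopen sets (U ∈ τ with X ∖ U ∈ τ):
  U = ∅, X ∖ U = {A, B, C} — both open, so U is clopen.
  U = {A, B, C}, X ∖ U = ∅ — both open, so U is clopen.
Only trivial clopens (∅ and X) exist, so (X, τ) is connected.
Compute connected components by grouping points that agree on all clopens:
  component: {A, B, C}


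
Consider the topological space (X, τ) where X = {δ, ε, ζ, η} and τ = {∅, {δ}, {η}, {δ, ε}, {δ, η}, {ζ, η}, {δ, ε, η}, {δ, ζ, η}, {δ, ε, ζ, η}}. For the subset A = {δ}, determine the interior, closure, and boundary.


int(A) = {δ}, cl(A) = {δ, ε}, ∂A = {ε}.

Closed sets in (X, τ) are complements of opens:
  closed(X, τ) = {∅, {ε}, {ζ}, {δ, ε}, {ε, ζ}, {ζ, η}, {δ, ε, ζ}, {ε, ζ, η}, {δ, ε, ζ, η}}.
int(A) = ⋃ {U ∈ τ : U ⊆ A}. Opens contained in A: ∅, {δ}.
Taking the union of these: int(A) = {δ}.
cl(A) = ⋂ {C closed : A ⊆ C}. Closed sets containing A: {δ, ε}, {δ, ε, ζ}, {δ, ε, ζ, η}.
Intersecting these: cl(A) = {δ, ε}.
∂A = cl(A) ∖ int(A) = {δ, ε} ∖ {δ} = {ε}.


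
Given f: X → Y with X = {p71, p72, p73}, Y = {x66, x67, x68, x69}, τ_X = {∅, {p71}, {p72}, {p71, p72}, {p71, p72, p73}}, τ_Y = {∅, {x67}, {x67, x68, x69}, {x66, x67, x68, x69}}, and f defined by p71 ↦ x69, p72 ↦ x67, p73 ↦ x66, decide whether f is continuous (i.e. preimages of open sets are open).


f IS continuous.

Compute f^{-1}(U) for each U ∈ τ_Y:
  U = ∅: f^{-1}(U) = ∅ ∈ τ_X ✓.
  U = {x67}: f^{-1}(U) = {p72} ∈ τ_X ✓.
  U = {x67, x68, x69}: f^{-1}(U) = {p71, p72} ∈ τ_X ✓.
  U = {x66, x67, x68, x69}: f^{-1}(U) = {p71, p72, p73} ∈ τ_X ✓.
Every preimage lies in τ_X, so f IS continuous.


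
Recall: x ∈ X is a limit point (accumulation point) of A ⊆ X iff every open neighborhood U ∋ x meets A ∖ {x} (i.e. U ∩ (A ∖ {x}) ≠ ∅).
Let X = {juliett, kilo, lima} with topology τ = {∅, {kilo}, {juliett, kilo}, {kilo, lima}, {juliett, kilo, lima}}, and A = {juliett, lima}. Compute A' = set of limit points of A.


A' = ∅

For each x ∈ X, list the open sets U ∈ τ with x ∈ U, then check whether U ∩ (A ∖ {x}) ≠ ∅ for every such U.
  x = juliett: open {juliett, kilo} ∋ x has {juliett, kilo} ∩ (A ∖ {juliett}) = ∅, so x is NOT a limit point.
  x = kilo: open {kilo} ∋ x has {kilo} ∩ (A ∖ {kilo}) = ∅, so x is NOT a limit point.
  x = lima: open {kilo, lima} ∋ x has {kilo, lima} ∩ (A ∖ {lima}) = ∅, so x is NOT a limit point.
Collecting: A' = ∅.


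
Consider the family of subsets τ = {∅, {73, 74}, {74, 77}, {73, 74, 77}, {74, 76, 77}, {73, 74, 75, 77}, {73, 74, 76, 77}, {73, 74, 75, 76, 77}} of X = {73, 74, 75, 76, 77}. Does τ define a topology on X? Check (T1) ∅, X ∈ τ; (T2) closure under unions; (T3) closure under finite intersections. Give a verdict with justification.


τ is NOT a topology on X.

Axiom (T1): ∅ ∈ τ? Yes; X ∈ τ? Yes.
Axiom (T2/T3): check pairwise unions and intersections of members of τ.
Counterexample for (T3): {73, 74} ∩ {74, 77} = {74} ∉ τ. Therefore τ is NOT a topology.


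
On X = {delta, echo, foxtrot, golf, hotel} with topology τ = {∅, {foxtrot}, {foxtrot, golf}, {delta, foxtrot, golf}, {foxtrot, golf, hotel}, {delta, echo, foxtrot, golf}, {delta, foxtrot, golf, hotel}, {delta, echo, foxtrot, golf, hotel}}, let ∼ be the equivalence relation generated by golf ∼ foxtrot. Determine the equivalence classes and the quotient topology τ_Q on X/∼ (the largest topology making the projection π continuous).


X/∼ = {[delta], [echo], [foxtrot=golf], [hotel]}; |τ_Q| = 7.

Equivalence classes: [delta], [echo], [foxtrot=golf], [hotel].
Quotient map π: X → X/∼ sends delta ↦ [delta], echo ↦ [echo], foxtrot ↦ [foxtrot=golf], golf ↦ [foxtrot=golf], hotel ↦ [hotel].
For each subset V ⊆ X/∼, compute π^{-1}(V) ⊆ X and check whether π^{-1}(V) ∈ τ. V is open in τ_Q iff π^{-1}(V) ∈ τ.
  V = {}: π^{-1}(V) = ∅ ∈ τ ✓.
  V = {[delta]}: π^{-1}(V) = {delta} ∉ τ ✗.
  V = {[echo]}: π^{-1}(V) = {echo} ∉ τ ✗.
  V = {[delta], [echo]}: π^{-1}(V) = {delta, echo} ∉ τ ✗.
  V = {[foxtrot=golf]}: π^{-1}(V) = {foxtrot, golf} ∈ τ ✓.
  V = {[delta], [foxtrot=golf]}: π^{-1}(V) = {delta, foxtrot, golf} ∈ τ ✓.
  V = {[echo], [foxtrot=golf]}: π^{-1}(V) = {echo, foxtrot, golf} ∉ τ ✗.
  V = {[delta], [echo], [foxtrot=golf]}: π^{-1}(V) = {delta, echo, foxtrot, golf} ∈ τ ✓.
  V = {[hotel]}: π^{-1}(V) = {hotel} ∉ τ ✗.
  V = {[delta], [hotel]}: π^{-1}(V) = {delta, hotel} ∉ τ ✗.
  V = {[echo], [hotel]}: π^{-1}(V) = {echo, hotel} ∉ τ ✗.
  V = {[delta], [echo], [hotel]}: π^{-1}(V) = {delta, echo, hotel} ∉ τ ✗.
  V = {[foxtrot=golf], [hotel]}: π^{-1}(V) = {foxtrot, golf, hotel} ∈ τ ✓.
  V = {[delta], [foxtrot=golf], [hotel]}: π^{-1}(V) = {delta, foxtrot, golf, hotel} ∈ τ ✓.
  V = {[echo], [foxtrot=golf], [hotel]}: π^{-1}(V) = {echo, foxtrot, golf, hotel} ∉ τ ✗.
  V = {[delta], [echo], [foxtrot=golf], [hotel]}: π^{-1}(V) = {delta, echo, foxtrot, golf, hotel} ∈ τ ✓.
Open sets in the quotient: τ_Q = {{}, {[foxtrot=golf]}, {[delta], [foxtrot=golf]}, {[delta], [echo], [foxtrot=golf]}, {[foxtrot=golf], [hotel]}, {[delta], [foxtrot=golf], [hotel]}, {[delta], [echo], [foxtrot=golf], [hotel]}} (7 elements).


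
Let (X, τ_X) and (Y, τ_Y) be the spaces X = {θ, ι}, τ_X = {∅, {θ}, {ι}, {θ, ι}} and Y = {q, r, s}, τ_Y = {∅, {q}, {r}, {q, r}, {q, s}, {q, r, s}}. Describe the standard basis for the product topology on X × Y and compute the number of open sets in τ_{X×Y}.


Basis B = {∅ × ∅, {θ} × {q}, {θ} × {r}, {ι} × {q}, {ι} × {r}, {θ} × {q, r}, {θ} × {q, s}, {θ, ι} × {q}, {θ, ι} × {r}, {ι} × {q, r}, {ι} × {q, s}, {θ} × {q, r, s}, {ι} × {q, r, s}, {θ, ι} × {q, r}, {θ, ι} × {q, s}, {θ, ι} × {q, r, s}}; |τ_{X×Y}| = 36.

Enumerate products U × V with U ∈ τ_X, V ∈ τ_Y (deduplicated):
  ∅ × ∅ = {} (∅)
  {θ} × {q} = {(θ,q)}
  {θ} × {r} = {(θ,r)}
  {ι} × {q} = {(ι,q)}
  {ι} × {r} = {(ι,r)}
  {θ} × {q, r} = {(θ,q), (θ,r)}
  {θ} × {q, s} = {(θ,q), (θ,s)}
  {θ, ι} × {q} = {(θ,q), (ι,q)}
  {θ, ι} × {r} = {(θ,r), (ι,r)}
  {ι} × {q, r} = {(ι,q), (ι,r)}
  {ι} × {q, s} = {(ι,q), (ι,s)}
  {θ} × {q, r, s} = {(θ,q), (θ,r), (θ,s)}
  {ι} × {q, r, s} = {(ι,q), (ι,r), (ι,s)}
  {θ, ι} × {q, r} = {(θ,q), (θ,r), (ι,q), (ι,r)}
  {θ, ι} × {q, s} = {(θ,q), (θ,s), (ι,q), (ι,s)}
  {θ, ι} × {q, r, s} = {(θ,q), (θ,r), (θ,s), (ι,q), (ι,r), (ι,s)}
These 16 distinct sets form the basis B.
Close under arbitrary unions to get τ_{X×Y}; counting gives |τ_{X×Y}| = 36.


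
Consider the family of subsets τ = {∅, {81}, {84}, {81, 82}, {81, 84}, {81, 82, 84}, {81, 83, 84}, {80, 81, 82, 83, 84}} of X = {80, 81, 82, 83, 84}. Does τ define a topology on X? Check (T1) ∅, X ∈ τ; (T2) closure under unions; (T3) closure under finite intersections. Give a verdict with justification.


τ is NOT a topology on X.

Axiom (T1): ∅ ∈ τ? Yes; X ∈ τ? Yes.
Axiom (T2/T3): check pairwise unions and intersections of members of τ.
Counterexample for (T2): {81, 82} ∪ {81, 83, 84} = {81, 82, 83, 84} ∉ τ. Therefore τ is NOT a topology.


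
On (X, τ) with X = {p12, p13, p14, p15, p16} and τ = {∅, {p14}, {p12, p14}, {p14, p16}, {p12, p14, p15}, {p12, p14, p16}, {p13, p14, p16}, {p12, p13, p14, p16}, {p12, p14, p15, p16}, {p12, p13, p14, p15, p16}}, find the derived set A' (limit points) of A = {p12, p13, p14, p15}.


A' = {p12, p13, p15, p16}

For each x ∈ X, list the open sets U ∈ τ with x ∈ U, then check whether U ∩ (A ∖ {x}) ≠ ∅ for every such U.
  x = p12: opens ∋ x are {p12, p14}, {p12, p14, p15}, {p12, p14, p16}, {p12, p13, p14, p16}, {p12, p14, p15, p16}, {p12, p13, p14, p15, p16}; each meets A ∖ {p12}, so x IS a limit point.
  x = p13: opens ∋ x are {p13, p14, p16}, {p12, p13, p14, p16}, {p12, p13, p14, p15, p16}; each meets A ∖ {p13}, so x IS a limit point.
  x = p14: open {p14} ∋ x has {p14} ∩ (A ∖ {p14}) = ∅, so x is NOT a limit point.
  x = p15: opens ∋ x are {p12, p14, p15}, {p12, p14, p15, p16}, {p12, p13, p14, p15, p16}; each meets A ∖ {p15}, so x IS a limit point.
  x = p16: opens ∋ x are {p14, p16}, {p12, p14, p16}, {p13, p14, p16}, {p12, p13, p14, p16}, {p12, p14, p15, p16}, {p12, p13, p14, p15, p16}; each meets A ∖ {p16}, so x IS a limit point.
Collecting: A' = {p12, p13, p15, p16}.


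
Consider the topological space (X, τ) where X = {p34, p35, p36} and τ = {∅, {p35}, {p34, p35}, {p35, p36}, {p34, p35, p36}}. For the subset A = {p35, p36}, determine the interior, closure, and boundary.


int(A) = {p35, p36}, cl(A) = {p34, p35, p36}, ∂A = {p34}.

Closed sets in (X, τ) are complements of opens:
  closed(X, τ) = {∅, {p34}, {p36}, {p34, p36}, {p34, p35, p36}}.
int(A) = ⋃ {U ∈ τ : U ⊆ A}. Opens contained in A: ∅, {p35}, {p35, p36}.
Taking the union of these: int(A) = {p35, p36}.
cl(A) = ⋂ {C closed : A ⊆ C}. Closed sets containing A: {p34, p35, p36}.
Intersecting these: cl(A) = {p34, p35, p36}.
∂A = cl(A) ∖ int(A) = {p34, p35, p36} ∖ {p35, p36} = {p34}.


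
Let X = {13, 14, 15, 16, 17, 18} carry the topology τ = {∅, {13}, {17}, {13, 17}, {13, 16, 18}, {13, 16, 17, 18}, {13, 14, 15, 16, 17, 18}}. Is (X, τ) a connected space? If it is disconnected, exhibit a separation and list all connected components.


(X, τ) is connected.

Find clopen sets (U ∈ τ with X ∖ U ∈ τ):
  U = ∅, X ∖ U = {13, 14, 15, 16, 17, 18} — both open, so U is clopen.
  U = {13, 14, 15, 16, 17, 18}, X ∖ U = ∅ — both open, so U is clopen.
Only trivial clopens (∅ and X) exist, so (X, τ) is connected.
Compute connected components by grouping points that agree on all clopens:
  component: {13, 14, 15, 16, 17, 18}


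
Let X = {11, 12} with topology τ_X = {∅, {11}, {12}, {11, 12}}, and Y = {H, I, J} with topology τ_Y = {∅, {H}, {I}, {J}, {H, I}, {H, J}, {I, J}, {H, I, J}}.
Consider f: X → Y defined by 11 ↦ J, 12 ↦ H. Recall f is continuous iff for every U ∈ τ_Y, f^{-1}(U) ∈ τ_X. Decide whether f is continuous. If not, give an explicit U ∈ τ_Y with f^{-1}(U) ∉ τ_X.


f IS continuous.

Compute f^{-1}(U) for each U ∈ τ_Y:
  U = ∅: f^{-1}(U) = ∅ ∈ τ_X ✓.
  U = {H}: f^{-1}(U) = {12} ∈ τ_X ✓.
  U = {I}: f^{-1}(U) = ∅ ∈ τ_X ✓.
  U = {J}: f^{-1}(U) = {11} ∈ τ_X ✓.
  U = {H, I}: f^{-1}(U) = {12} ∈ τ_X ✓.
  U = {H, J}: f^{-1}(U) = {11, 12} ∈ τ_X ✓.
  U = {I, J}: f^{-1}(U) = {11} ∈ τ_X ✓.
  U = {H, I, J}: f^{-1}(U) = {11, 12} ∈ τ_X ✓.
Every preimage lies in τ_X, so f IS continuous.


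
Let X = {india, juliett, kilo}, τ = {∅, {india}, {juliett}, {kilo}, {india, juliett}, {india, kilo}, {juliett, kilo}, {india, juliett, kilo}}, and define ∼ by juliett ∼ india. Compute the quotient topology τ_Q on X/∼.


X/∼ = {[india=juliett], [kilo]}; |τ_Q| = 4.

Equivalence classes: [india=juliett], [kilo].
Quotient map π: X → X/∼ sends india ↦ [india=juliett], juliett ↦ [india=juliett], kilo ↦ [kilo].
For each subset V ⊆ X/∼, compute π^{-1}(V) ⊆ X and check whether π^{-1}(V) ∈ τ. V is open in τ_Q iff π^{-1}(V) ∈ τ.
  V = {}: π^{-1}(V) = ∅ ∈ τ ✓.
  V = {[india=juliett]}: π^{-1}(V) = {india, juliett} ∈ τ ✓.
  V = {[kilo]}: π^{-1}(V) = {kilo} ∈ τ ✓.
  V = {[india=juliett], [kilo]}: π^{-1}(V) = {india, juliett, kilo} ∈ τ ✓.
Open sets in the quotient: τ_Q = {{}, {[india=juliett]}, {[kilo]}, {[india=juliett], [kilo]}} (4 elements).


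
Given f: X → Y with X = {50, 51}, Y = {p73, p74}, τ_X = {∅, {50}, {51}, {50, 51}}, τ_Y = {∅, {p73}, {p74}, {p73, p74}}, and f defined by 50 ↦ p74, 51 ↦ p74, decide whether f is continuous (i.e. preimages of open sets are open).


f IS continuous.

Compute f^{-1}(U) for each U ∈ τ_Y:
  U = ∅: f^{-1}(U) = ∅ ∈ τ_X ✓.
  U = {p73}: f^{-1}(U) = ∅ ∈ τ_X ✓.
  U = {p74}: f^{-1}(U) = {50, 51} ∈ τ_X ✓.
  U = {p73, p74}: f^{-1}(U) = {50, 51} ∈ τ_X ✓.
Every preimage lies in τ_X, so f IS continuous.


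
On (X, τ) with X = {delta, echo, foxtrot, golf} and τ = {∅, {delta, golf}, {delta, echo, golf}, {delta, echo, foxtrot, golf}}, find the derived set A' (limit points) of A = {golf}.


A' = {delta, echo, foxtrot}

For each x ∈ X, list the open sets U ∈ τ with x ∈ U, then check whether U ∩ (A ∖ {x}) ≠ ∅ for every such U.
  x = delta: opens ∋ x are {delta, golf}, {delta, echo, golf}, {delta, echo, foxtrot, golf}; each meets A ∖ {delta}, so x IS a limit point.
  x = echo: opens ∋ x are {delta, echo, golf}, {delta, echo, foxtrot, golf}; each meets A ∖ {echo}, so x IS a limit point.
  x = foxtrot: opens ∋ x are {delta, echo, foxtrot, golf}; each meets A ∖ {foxtrot}, so x IS a limit point.
  x = golf: open {delta, golf} ∋ x has {delta, golf} ∩ (A ∖ {golf}) = ∅, so x is NOT a limit point.
Collecting: A' = {delta, echo, foxtrot}.


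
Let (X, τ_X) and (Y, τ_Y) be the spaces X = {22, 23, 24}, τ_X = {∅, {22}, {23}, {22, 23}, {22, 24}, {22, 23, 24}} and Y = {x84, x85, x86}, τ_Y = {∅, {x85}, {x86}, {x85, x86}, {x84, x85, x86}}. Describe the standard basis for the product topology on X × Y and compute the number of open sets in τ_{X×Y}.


Basis B = {∅ × ∅, {22} × {x85}, {22} × {x86}, {23} × {x85}, {23} × {x86}, {22} × {x85, x86}, {22, 23} × {x85}, {22, 24} × {x85}, {22, 23} × {x86}, {22, 24} × {x86}, {23} × {x85, x86}, {22} × {x84, x85, x86}, {22, 23, 24} × {x85}, {22, 23, 24} × {x86}, {23} × {x84, x85, x86}, {22, 23} × {x85, x86}, {22, 24} × {x85, x86}, {22, 23} × {x84, x85, x86}, {22, 24} × {x84, x85, x86}, {22, 23, 24} × {x85, x86}, {22, 23, 24} × {x84, x85, x86}}; |τ_{X×Y}| = 70.

Enumerate products U × V with U ∈ τ_X, V ∈ τ_Y (deduplicated):
  ∅ × ∅ = {} (∅)
  {22} × {x85} = {(22,x85)}
  {22} × {x86} = {(22,x86)}
  {23} × {x85} = {(23,x85)}
  {23} × {x86} = {(23,x86)}
  {22} × {x85, x86} = {(22,x85), (22,x86)}
  {22, 23} × {x85} = {(22,x85), (23,x85)}
  {22, 24} × {x85} = {(22,x85), (24,x85)}
  {22, 23} × {x86} = {(22,x86), (23,x86)}
  {22, 24} × {x86} = {(22,x86), (24,x86)}
  {23} × {x85, x86} = {(23,x85), (23,x86)}
  {22} × {x84, x85, x86} = {(22,x84), (22,x85), (22,x86)}
  {22, 23, 24} × {x85} = {(22,x85), (23,x85), (24,x85)}
  {22, 23, 24} × {x86} = {(22,x86), (23,x86), (24,x86)}
  {23} × {x84, x85, x86} = {(23,x84), (23,x85), (23,x86)}
  {22, 23} × {x85, x86} = {(22,x85), (22,x86), (23,x85), (23,x86)}
  {22, 24} × {x85, x86} = {(22,x85), (22,x86), (24,x85), (24,x86)}
  {22, 23} × {x84, x85, x86} = {(22,x84), (22,x85), (22,x86), (23,x84), (23,x85), (23,x86)}
  {22, 24} × {x84, x85, x86} = {(22,x84), (22,x85), (22,x86), (24,x84), (24,x85), (24,x86)}
  {22, 23, 24} × {x85, x86} = {(22,x85), (22,x86), (23,x85), (23,x86), (24,x85), (24,x86)}
  {22, 23, 24} × {x84, x85, x86} = {(22,x84), (22,x85), (22,x86), (23,x84), (23,x85), (23,x86), (24,x84), (24,x85), (24,x86)}
These 21 distinct sets form the basis B.
Close under arbitrary unions to get τ_{X×Y}; counting gives |τ_{X×Y}| = 70.
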